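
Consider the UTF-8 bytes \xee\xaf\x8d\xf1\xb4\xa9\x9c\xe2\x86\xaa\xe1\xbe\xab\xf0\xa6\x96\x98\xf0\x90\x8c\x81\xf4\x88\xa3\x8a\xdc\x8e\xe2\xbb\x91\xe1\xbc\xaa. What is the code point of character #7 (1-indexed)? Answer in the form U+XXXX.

U+1088CA

Offset 0: leading byte 0xEE = 11101110 → 3-byte char #1 = EE AF 8D.
Offset 3: leading byte 0xF1 = 11110001 → 4-byte char #2 = F1 B4 A9 9C.
Offset 7: leading byte 0xE2 = 11100010 → 3-byte char #3 = E2 86 AA.
Offset 10: leading byte 0xE1 = 11100001 → 3-byte char #4 = E1 BE AB.
Offset 13: leading byte 0xF0 = 11110000 → 4-byte char #5 = F0 A6 96 98.
Offset 17: leading byte 0xF0 = 11110000 → 4-byte char #6 = F0 90 8C 81.
Offset 21: leading byte 0xF4 = 11110100 → 4-byte char #7 = F4 88 A3 8A.
Leading byte 0xF4 = 11110100 matches 11110xxx → 4-byte sequence.
Byte 1: 0xF4 = 11110100, payload 100 (3 bits).
Byte 2: 0x88 = 10001000 (10xxxxxx ✓), payload 001000.
Byte 3: 0xA3 = 10100011 (10xxxxxx ✓), payload 100011.
Byte 4: 0x8A = 10001010 (10xxxxxx ✓), payload 001010.
Concatenate: 100001000100011001010 = 0x1088CA (21 bits → U+1088CA).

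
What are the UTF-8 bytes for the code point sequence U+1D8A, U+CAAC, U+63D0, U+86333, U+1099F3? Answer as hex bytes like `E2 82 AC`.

U+1D8A: 3-byte form → E1 B6 8A.
U+CAAC: 3-byte form → EC AA AC.
U+63D0: 3-byte form → E6 8F 90.
U+86333: 4-byte form → F2 86 8C B3.
U+1099F3: 4-byte form → F4 89 A7 B3.
Concatenated (17 bytes): E1 B6 8A EC AA AC E6 8F 90 F2 86 8C B3 F4 89 A7 B3.

E1 B6 8A EC AA AC E6 8F 90 F2 86 8C B3 F4 89 A7 B3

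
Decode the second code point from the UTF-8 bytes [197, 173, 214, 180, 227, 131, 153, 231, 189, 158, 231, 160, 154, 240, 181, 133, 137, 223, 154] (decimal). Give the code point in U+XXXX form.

Offset 0: leading byte 0xC5 = 11000101 → 2-byte char #1 = C5 AD.
Offset 2: leading byte 0xD6 = 11010110 → 2-byte char #2 = D6 B4.
Leading byte 0xD6 = 11010110 matches 110xxxxx → 2-byte sequence.
Byte 1: 0xD6 = 11010110, payload 10110 (5 bits).
Byte 2: 0xB4 = 10110100 (10xxxxxx ✓), payload 110100.
Concatenate: 10110110100 = 0x5B4 (11 bits → U+05B4).

U+05B4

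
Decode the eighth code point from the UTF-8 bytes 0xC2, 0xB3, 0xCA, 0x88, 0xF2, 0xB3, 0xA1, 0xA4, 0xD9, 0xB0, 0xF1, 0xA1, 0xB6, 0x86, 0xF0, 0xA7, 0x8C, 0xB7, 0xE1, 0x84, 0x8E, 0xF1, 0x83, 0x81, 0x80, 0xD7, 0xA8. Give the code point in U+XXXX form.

Offset 0: leading byte 0xC2 = 11000010 → 2-byte char #1 = C2 B3.
Offset 2: leading byte 0xCA = 11001010 → 2-byte char #2 = CA 88.
Offset 4: leading byte 0xF2 = 11110010 → 4-byte char #3 = F2 B3 A1 A4.
Offset 8: leading byte 0xD9 = 11011001 → 2-byte char #4 = D9 B0.
Offset 10: leading byte 0xF1 = 11110001 → 4-byte char #5 = F1 A1 B6 86.
Offset 14: leading byte 0xF0 = 11110000 → 4-byte char #6 = F0 A7 8C B7.
Offset 18: leading byte 0xE1 = 11100001 → 3-byte char #7 = E1 84 8E.
Offset 21: leading byte 0xF1 = 11110001 → 4-byte char #8 = F1 83 81 80.
Leading byte 0xF1 = 11110001 matches 11110xxx → 4-byte sequence.
Byte 1: 0xF1 = 11110001, payload 001 (3 bits).
Byte 2: 0x83 = 10000011 (10xxxxxx ✓), payload 000011.
Byte 3: 0x81 = 10000001 (10xxxxxx ✓), payload 000001.
Byte 4: 0x80 = 10000000 (10xxxxxx ✓), payload 000000.
Concatenate: 001000011000001000000 = 0x43040 (21 bits → U+43040).

U+43040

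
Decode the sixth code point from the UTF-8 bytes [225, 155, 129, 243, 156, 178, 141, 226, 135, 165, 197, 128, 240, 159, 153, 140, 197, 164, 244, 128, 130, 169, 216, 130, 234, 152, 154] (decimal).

U+0164

Offset 0: leading byte 0xE1 = 11100001 → 3-byte char #1 = E1 9B 81.
Offset 3: leading byte 0xF3 = 11110011 → 4-byte char #2 = F3 9C B2 8D.
Offset 7: leading byte 0xE2 = 11100010 → 3-byte char #3 = E2 87 A5.
Offset 10: leading byte 0xC5 = 11000101 → 2-byte char #4 = C5 80.
Offset 12: leading byte 0xF0 = 11110000 → 4-byte char #5 = F0 9F 99 8C.
Offset 16: leading byte 0xC5 = 11000101 → 2-byte char #6 = C5 A4.
Leading byte 0xC5 = 11000101 matches 110xxxxx → 2-byte sequence.
Byte 1: 0xC5 = 11000101, payload 00101 (5 bits).
Byte 2: 0xA4 = 10100100 (10xxxxxx ✓), payload 100100.
Concatenate: 00101100100 = 0x164 (11 bits → U+0164).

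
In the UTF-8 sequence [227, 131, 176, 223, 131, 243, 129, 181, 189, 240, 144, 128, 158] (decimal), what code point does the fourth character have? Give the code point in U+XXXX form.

Offset 0: leading byte 0xE3 = 11100011 → 3-byte char #1 = E3 83 B0.
Offset 3: leading byte 0xDF = 11011111 → 2-byte char #2 = DF 83.
Offset 5: leading byte 0xF3 = 11110011 → 4-byte char #3 = F3 81 B5 BD.
Offset 9: leading byte 0xF0 = 11110000 → 4-byte char #4 = F0 90 80 9E.
Leading byte 0xF0 = 11110000 matches 11110xxx → 4-byte sequence.
Byte 1: 0xF0 = 11110000, payload 000 (3 bits).
Byte 2: 0x90 = 10010000 (10xxxxxx ✓), payload 010000.
Byte 3: 0x80 = 10000000 (10xxxxxx ✓), payload 000000.
Byte 4: 0x9E = 10011110 (10xxxxxx ✓), payload 011110.
Concatenate: 000010000000000011110 = 0x1001E (21 bits → U+1001E).

U+1001E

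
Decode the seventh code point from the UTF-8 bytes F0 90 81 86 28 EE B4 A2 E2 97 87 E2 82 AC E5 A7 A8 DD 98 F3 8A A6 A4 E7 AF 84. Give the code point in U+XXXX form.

Offset 0: leading byte 0xF0 = 11110000 → 4-byte char #1 = F0 90 81 86.
Offset 4: leading byte 0x28 = 00101000 → 1-byte char #2 = 28.
Offset 5: leading byte 0xEE = 11101110 → 3-byte char #3 = EE B4 A2.
Offset 8: leading byte 0xE2 = 11100010 → 3-byte char #4 = E2 97 87.
Offset 11: leading byte 0xE2 = 11100010 → 3-byte char #5 = E2 82 AC.
Offset 14: leading byte 0xE5 = 11100101 → 3-byte char #6 = E5 A7 A8.
Offset 17: leading byte 0xDD = 11011101 → 2-byte char #7 = DD 98.
Leading byte 0xDD = 11011101 matches 110xxxxx → 2-byte sequence.
Byte 1: 0xDD = 11011101, payload 11101 (5 bits).
Byte 2: 0x98 = 10011000 (10xxxxxx ✓), payload 011000.
Concatenate: 11101011000 = 0x758 (11 bits → U+0758).

U+0758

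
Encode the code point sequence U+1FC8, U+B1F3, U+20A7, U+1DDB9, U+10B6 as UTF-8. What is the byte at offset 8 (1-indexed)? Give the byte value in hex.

0x82

1-indexed offset 8 is 0-indexed offset 7.
U+1FC8 → 3-byte form E1 BF 88 at offsets 0–2.
U+B1F3 → 3-byte form EB 87 B3 at offsets 3–5.
U+20A7 → 3-byte form E2 82 A7 at offsets 6–8.
Offset 7 falls in char 3's range; it's byte 2 of E2 82 A7 = 0x82.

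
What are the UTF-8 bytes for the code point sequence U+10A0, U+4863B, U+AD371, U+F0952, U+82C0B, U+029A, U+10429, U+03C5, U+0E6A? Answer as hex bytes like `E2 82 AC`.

U+10A0: 3-byte form → E1 82 A0.
U+4863B: 4-byte form → F1 88 98 BB.
U+AD371: 4-byte form → F2 AD 8D B1.
U+F0952: 4-byte form → F3 B0 A5 92.
U+82C0B: 4-byte form → F2 82 B0 8B.
U+029A: 2-byte form → CA 9A.
U+10429: 4-byte form → F0 90 90 A9.
U+03C5: 2-byte form → CF 85.
U+0E6A: 3-byte form → E0 B9 AA.
Concatenated (30 bytes): E1 82 A0 F1 88 98 BB F2 AD 8D B1 F3 B0 A5 92 F2 82 B0 8B CA 9A F0 90 90 A9 CF 85 E0 B9 AA.

E1 82 A0 F1 88 98 BB F2 AD 8D B1 F3 B0 A5 92 F2 82 B0 8B CA 9A F0 90 90 A9 CF 85 E0 B9 AA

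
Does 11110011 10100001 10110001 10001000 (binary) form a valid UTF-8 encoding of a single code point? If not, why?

valid

Leading byte 0xF3 = 11110011 → 4-byte form.
Continuation bytes 0xA1=10100001, 0xB1=10110001, 0x88=10001000 all match 10xxxxxx.
Decoded value 0xE1C48 is ≥ 0x10000 (shortest form) and not a surrogate.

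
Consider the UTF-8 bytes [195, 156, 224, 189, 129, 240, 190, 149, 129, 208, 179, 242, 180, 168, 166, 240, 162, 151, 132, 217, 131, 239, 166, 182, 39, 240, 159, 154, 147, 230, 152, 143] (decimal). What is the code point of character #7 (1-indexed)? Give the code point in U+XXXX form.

U+0643

Offset 0: leading byte 0xC3 = 11000011 → 2-byte char #1 = C3 9C.
Offset 2: leading byte 0xE0 = 11100000 → 3-byte char #2 = E0 BD 81.
Offset 5: leading byte 0xF0 = 11110000 → 4-byte char #3 = F0 BE 95 81.
Offset 9: leading byte 0xD0 = 11010000 → 2-byte char #4 = D0 B3.
Offset 11: leading byte 0xF2 = 11110010 → 4-byte char #5 = F2 B4 A8 A6.
Offset 15: leading byte 0xF0 = 11110000 → 4-byte char #6 = F0 A2 97 84.
Offset 19: leading byte 0xD9 = 11011001 → 2-byte char #7 = D9 83.
Leading byte 0xD9 = 11011001 matches 110xxxxx → 2-byte sequence.
Byte 1: 0xD9 = 11011001, payload 11001 (5 bits).
Byte 2: 0x83 = 10000011 (10xxxxxx ✓), payload 000011.
Concatenate: 11001000011 = 0x643 (11 bits → U+0643).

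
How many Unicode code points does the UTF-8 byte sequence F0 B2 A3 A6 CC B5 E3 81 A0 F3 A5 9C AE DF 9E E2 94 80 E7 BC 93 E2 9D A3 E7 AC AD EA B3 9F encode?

Byte at offset 0: 0xF0 = 11110000 → 4-byte char (#1). Advance 4.
Byte at offset 4: 0xCC = 11001100 → 2-byte char (#2). Advance 2.
Byte at offset 6: 0xE3 = 11100011 → 3-byte char (#3). Advance 3.
Byte at offset 9: 0xF3 = 11110011 → 4-byte char (#4). Advance 4.
Byte at offset 13: 0xDF = 11011111 → 2-byte char (#5). Advance 2.
Byte at offset 15: 0xE2 = 11100010 → 3-byte char (#6). Advance 3.
Byte at offset 18: 0xE7 = 11100111 → 3-byte char (#7). Advance 3.
Byte at offset 21: 0xE2 = 11100010 → 3-byte char (#8). Advance 3.
Byte at offset 24: 0xE7 = 11100111 → 3-byte char (#9). Advance 3.
Byte at offset 27: 0xEA = 11101010 → 3-byte char (#10). Advance 3.
Reached end at offset 30 after 10 code points.

10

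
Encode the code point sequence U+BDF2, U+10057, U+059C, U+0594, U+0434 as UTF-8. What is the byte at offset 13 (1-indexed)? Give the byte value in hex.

1-indexed offset 13 is 0-indexed offset 12.
U+BDF2 → 3-byte form EB B7 B2 at offsets 0–2.
U+10057 → 4-byte form F0 90 81 97 at offsets 3–6.
U+059C → 2-byte form D6 9C at offsets 7–8.
U+0594 → 2-byte form D6 94 at offsets 9–10.
U+0434 → 2-byte form D0 B4 at offsets 11–12.
Offset 12 falls in char 5's range; it's byte 2 of D0 B4 = 0xB4.

0xB4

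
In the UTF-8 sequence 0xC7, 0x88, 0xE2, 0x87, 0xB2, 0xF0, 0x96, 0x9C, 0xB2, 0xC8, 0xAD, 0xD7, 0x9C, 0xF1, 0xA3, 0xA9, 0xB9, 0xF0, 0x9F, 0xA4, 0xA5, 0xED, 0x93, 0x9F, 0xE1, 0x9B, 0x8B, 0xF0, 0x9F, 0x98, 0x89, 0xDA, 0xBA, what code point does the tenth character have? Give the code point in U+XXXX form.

U+1F609

Offset 0: leading byte 0xC7 = 11000111 → 2-byte char #1 = C7 88.
Offset 2: leading byte 0xE2 = 11100010 → 3-byte char #2 = E2 87 B2.
Offset 5: leading byte 0xF0 = 11110000 → 4-byte char #3 = F0 96 9C B2.
Offset 9: leading byte 0xC8 = 11001000 → 2-byte char #4 = C8 AD.
Offset 11: leading byte 0xD7 = 11010111 → 2-byte char #5 = D7 9C.
Offset 13: leading byte 0xF1 = 11110001 → 4-byte char #6 = F1 A3 A9 B9.
Offset 17: leading byte 0xF0 = 11110000 → 4-byte char #7 = F0 9F A4 A5.
Offset 21: leading byte 0xED = 11101101 → 3-byte char #8 = ED 93 9F.
Offset 24: leading byte 0xE1 = 11100001 → 3-byte char #9 = E1 9B 8B.
Offset 27: leading byte 0xF0 = 11110000 → 4-byte char #10 = F0 9F 98 89.
Leading byte 0xF0 = 11110000 matches 11110xxx → 4-byte sequence.
Byte 1: 0xF0 = 11110000, payload 000 (3 bits).
Byte 2: 0x9F = 10011111 (10xxxxxx ✓), payload 011111.
Byte 3: 0x98 = 10011000 (10xxxxxx ✓), payload 011000.
Byte 4: 0x89 = 10001001 (10xxxxxx ✓), payload 001001.
Concatenate: 000011111011000001001 = 0x1F609 (21 bits → U+1F609).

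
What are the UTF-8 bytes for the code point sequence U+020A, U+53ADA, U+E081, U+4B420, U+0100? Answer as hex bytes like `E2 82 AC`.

C8 8A F1 93 AB 9A EE 82 81 F1 8B 90 A0 C4 80

U+020A: 2-byte form → C8 8A.
U+53ADA: 4-byte form → F1 93 AB 9A.
U+E081: 3-byte form → EE 82 81.
U+4B420: 4-byte form → F1 8B 90 A0.
U+0100: 2-byte form → C4 80.
Concatenated (15 bytes): C8 8A F1 93 AB 9A EE 82 81 F1 8B 90 A0 C4 80.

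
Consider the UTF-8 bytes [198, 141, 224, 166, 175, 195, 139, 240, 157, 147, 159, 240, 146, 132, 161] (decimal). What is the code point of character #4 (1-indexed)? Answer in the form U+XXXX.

Offset 0: leading byte 0xC6 = 11000110 → 2-byte char #1 = C6 8D.
Offset 2: leading byte 0xE0 = 11100000 → 3-byte char #2 = E0 A6 AF.
Offset 5: leading byte 0xC3 = 11000011 → 2-byte char #3 = C3 8B.
Offset 7: leading byte 0xF0 = 11110000 → 4-byte char #4 = F0 9D 93 9F.
Leading byte 0xF0 = 11110000 matches 11110xxx → 4-byte sequence.
Byte 1: 0xF0 = 11110000, payload 000 (3 bits).
Byte 2: 0x9D = 10011101 (10xxxxxx ✓), payload 011101.
Byte 3: 0x93 = 10010011 (10xxxxxx ✓), payload 010011.
Byte 4: 0x9F = 10011111 (10xxxxxx ✓), payload 011111.
Concatenate: 000011101010011011111 = 0x1D4DF (21 bits → U+1D4DF).

U+1D4DF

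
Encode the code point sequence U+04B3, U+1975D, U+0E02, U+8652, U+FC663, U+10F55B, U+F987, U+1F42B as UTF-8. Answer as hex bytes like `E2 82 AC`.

U+04B3: 2-byte form → D2 B3.
U+1975D: 4-byte form → F0 99 9D 9D.
U+0E02: 3-byte form → E0 B8 82.
U+8652: 3-byte form → E8 99 92.
U+FC663: 4-byte form → F3 BC 99 A3.
U+10F55B: 4-byte form → F4 8F 95 9B.
U+F987: 3-byte form → EF A6 87.
U+1F42B: 4-byte form → F0 9F 90 AB.
Concatenated (27 bytes): D2 B3 F0 99 9D 9D E0 B8 82 E8 99 92 F3 BC 99 A3 F4 8F 95 9B EF A6 87 F0 9F 90 AB.

D2 B3 F0 99 9D 9D E0 B8 82 E8 99 92 F3 BC 99 A3 F4 8F 95 9B EF A6 87 F0 9F 90 AB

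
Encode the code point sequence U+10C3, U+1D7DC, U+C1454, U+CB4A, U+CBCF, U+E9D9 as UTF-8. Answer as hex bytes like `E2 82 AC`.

U+10C3: 3-byte form → E1 83 83.
U+1D7DC: 4-byte form → F0 9D 9F 9C.
U+C1454: 4-byte form → F3 81 91 94.
U+CB4A: 3-byte form → EC AD 8A.
U+CBCF: 3-byte form → EC AF 8F.
U+E9D9: 3-byte form → EE A7 99.
Concatenated (20 bytes): E1 83 83 F0 9D 9F 9C F3 81 91 94 EC AD 8A EC AF 8F EE A7 99.

E1 83 83 F0 9D 9F 9C F3 81 91 94 EC AD 8A EC AF 8F EE A7 99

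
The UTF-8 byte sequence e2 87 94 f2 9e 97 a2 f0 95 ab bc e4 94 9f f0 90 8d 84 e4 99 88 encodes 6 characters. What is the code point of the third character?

Offset 0: leading byte 0xE2 = 11100010 → 3-byte char #1 = E2 87 94.
Offset 3: leading byte 0xF2 = 11110010 → 4-byte char #2 = F2 9E 97 A2.
Offset 7: leading byte 0xF0 = 11110000 → 4-byte char #3 = F0 95 AB BC.
Leading byte 0xF0 = 11110000 matches 11110xxx → 4-byte sequence.
Byte 1: 0xF0 = 11110000, payload 000 (3 bits).
Byte 2: 0x95 = 10010101 (10xxxxxx ✓), payload 010101.
Byte 3: 0xAB = 10101011 (10xxxxxx ✓), payload 101011.
Byte 4: 0xBC = 10111100 (10xxxxxx ✓), payload 111100.
Concatenate: 000010101101011111100 = 0x15AFC (21 bits → U+15AFC).

U+15AFC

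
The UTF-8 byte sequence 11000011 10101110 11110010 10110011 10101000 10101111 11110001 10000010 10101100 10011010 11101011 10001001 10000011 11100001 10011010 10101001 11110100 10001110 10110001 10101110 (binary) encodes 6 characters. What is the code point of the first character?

Offset 0: leading byte 0xC3 = 11000011 → 2-byte char #1 = C3 AE.
Leading byte 0xC3 = 11000011 matches 110xxxxx → 2-byte sequence.
Byte 1: 0xC3 = 11000011, payload 00011 (5 bits).
Byte 2: 0xAE = 10101110 (10xxxxxx ✓), payload 101110.
Concatenate: 00011101110 = 0xEE (11 bits → U+00EE).

U+00EE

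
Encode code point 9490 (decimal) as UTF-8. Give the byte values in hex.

E2 94 92

U+2512 = 0x2512 = 9490 decimal. In range U+0800–U+FFFF → 3-byte form: 1110xxxx 10xxxxxx 10xxxxxx.
Binary (16 bits): 0010010100010010.
Split 4+6+6: 0010 | 010100 | 010010.
Byte 1: 11100010 = 0xE2.
Byte 2: 10010100 = 0x94.
Byte 3: 10010010 = 0x92.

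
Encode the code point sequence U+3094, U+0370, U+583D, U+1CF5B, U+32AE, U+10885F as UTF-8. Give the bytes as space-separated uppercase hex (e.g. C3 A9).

E3 82 94 CD B0 E5 A0 BD F0 9C BD 9B E3 8A AE F4 88 A1 9F

U+3094: 3-byte form → E3 82 94.
U+0370: 2-byte form → CD B0.
U+583D: 3-byte form → E5 A0 BD.
U+1CF5B: 4-byte form → F0 9C BD 9B.
U+32AE: 3-byte form → E3 8A AE.
U+10885F: 4-byte form → F4 88 A1 9F.
Concatenated (19 bytes): E3 82 94 CD B0 E5 A0 BD F0 9C BD 9B E3 8A AE F4 88 A1 9F.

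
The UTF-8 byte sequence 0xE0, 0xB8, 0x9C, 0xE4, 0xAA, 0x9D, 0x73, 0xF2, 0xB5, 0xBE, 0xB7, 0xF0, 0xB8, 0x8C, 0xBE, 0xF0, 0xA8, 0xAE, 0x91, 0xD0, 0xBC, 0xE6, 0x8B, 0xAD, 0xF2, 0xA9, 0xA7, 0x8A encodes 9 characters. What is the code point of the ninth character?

U+A99CA

Offset 0: leading byte 0xE0 = 11100000 → 3-byte char #1 = E0 B8 9C.
Offset 3: leading byte 0xE4 = 11100100 → 3-byte char #2 = E4 AA 9D.
Offset 6: leading byte 0x73 = 01110011 → 1-byte char #3 = 73.
Offset 7: leading byte 0xF2 = 11110010 → 4-byte char #4 = F2 B5 BE B7.
Offset 11: leading byte 0xF0 = 11110000 → 4-byte char #5 = F0 B8 8C BE.
Offset 15: leading byte 0xF0 = 11110000 → 4-byte char #6 = F0 A8 AE 91.
Offset 19: leading byte 0xD0 = 11010000 → 2-byte char #7 = D0 BC.
Offset 21: leading byte 0xE6 = 11100110 → 3-byte char #8 = E6 8B AD.
Offset 24: leading byte 0xF2 = 11110010 → 4-byte char #9 = F2 A9 A7 8A.
Leading byte 0xF2 = 11110010 matches 11110xxx → 4-byte sequence.
Byte 1: 0xF2 = 11110010, payload 010 (3 bits).
Byte 2: 0xA9 = 10101001 (10xxxxxx ✓), payload 101001.
Byte 3: 0xA7 = 10100111 (10xxxxxx ✓), payload 100111.
Byte 4: 0x8A = 10001010 (10xxxxxx ✓), payload 001010.
Concatenate: 010101001100111001010 = 0xA99CA (21 bits → U+A99CA).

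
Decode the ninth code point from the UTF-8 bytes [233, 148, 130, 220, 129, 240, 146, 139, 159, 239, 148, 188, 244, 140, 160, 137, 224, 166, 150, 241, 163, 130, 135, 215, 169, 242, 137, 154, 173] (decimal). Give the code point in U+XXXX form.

Offset 0: leading byte 0xE9 = 11101001 → 3-byte char #1 = E9 94 82.
Offset 3: leading byte 0xDC = 11011100 → 2-byte char #2 = DC 81.
Offset 5: leading byte 0xF0 = 11110000 → 4-byte char #3 = F0 92 8B 9F.
Offset 9: leading byte 0xEF = 11101111 → 3-byte char #4 = EF 94 BC.
Offset 12: leading byte 0xF4 = 11110100 → 4-byte char #5 = F4 8C A0 89.
Offset 16: leading byte 0xE0 = 11100000 → 3-byte char #6 = E0 A6 96.
Offset 19: leading byte 0xF1 = 11110001 → 4-byte char #7 = F1 A3 82 87.
Offset 23: leading byte 0xD7 = 11010111 → 2-byte char #8 = D7 A9.
Offset 25: leading byte 0xF2 = 11110010 → 4-byte char #9 = F2 89 9A AD.
Leading byte 0xF2 = 11110010 matches 11110xxx → 4-byte sequence.
Byte 1: 0xF2 = 11110010, payload 010 (3 bits).
Byte 2: 0x89 = 10001001 (10xxxxxx ✓), payload 001001.
Byte 3: 0x9A = 10011010 (10xxxxxx ✓), payload 011010.
Byte 4: 0xAD = 10101101 (10xxxxxx ✓), payload 101101.
Concatenate: 010001001011010101101 = 0x896AD (21 bits → U+896AD).

U+896AD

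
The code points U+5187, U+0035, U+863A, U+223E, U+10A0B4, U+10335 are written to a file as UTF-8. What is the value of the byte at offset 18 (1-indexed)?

0xB5

1-indexed offset 18 is 0-indexed offset 17.
U+5187 → 3-byte form E5 86 87 at offsets 0–2.
U+0035 → 1-byte form 35 at offsets 3–3.
U+863A → 3-byte form E8 98 BA at offsets 4–6.
U+223E → 3-byte form E2 88 BE at offsets 7–9.
U+10A0B4 → 4-byte form F4 8A 82 B4 at offsets 10–13.
U+10335 → 4-byte form F0 90 8C B5 at offsets 14–17.
Offset 17 falls in char 6's range; it's byte 4 of F0 90 8C B5 = 0xB5.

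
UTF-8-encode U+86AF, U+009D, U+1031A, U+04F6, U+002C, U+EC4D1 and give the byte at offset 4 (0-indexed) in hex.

0x9D

U+86AF → 3-byte form E8 9A AF at offsets 0–2.
U+009D → 2-byte form C2 9D at offsets 3–4.
Offset 4 falls in char 2's range; it's byte 2 of C2 9D = 0x9D.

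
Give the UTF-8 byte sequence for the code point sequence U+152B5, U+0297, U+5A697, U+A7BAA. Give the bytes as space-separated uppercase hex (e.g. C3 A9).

U+152B5: 4-byte form → F0 95 8A B5.
U+0297: 2-byte form → CA 97.
U+5A697: 4-byte form → F1 9A 9A 97.
U+A7BAA: 4-byte form → F2 A7 AE AA.
Concatenated (14 bytes): F0 95 8A B5 CA 97 F1 9A 9A 97 F2 A7 AE AA.

F0 95 8A B5 CA 97 F1 9A 9A 97 F2 A7 AE AA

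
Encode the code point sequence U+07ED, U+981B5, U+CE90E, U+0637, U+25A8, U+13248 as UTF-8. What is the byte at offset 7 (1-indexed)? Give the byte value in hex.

0xF3

1-indexed offset 7 is 0-indexed offset 6.
U+07ED → 2-byte form DF AD at offsets 0–1.
U+981B5 → 4-byte form F2 98 86 B5 at offsets 2–5.
U+CE90E → 4-byte form F3 8E A4 8E at offsets 6–9.
Offset 6 falls in char 3's range; it's byte 1 of F3 8E A4 8E = 0xF3.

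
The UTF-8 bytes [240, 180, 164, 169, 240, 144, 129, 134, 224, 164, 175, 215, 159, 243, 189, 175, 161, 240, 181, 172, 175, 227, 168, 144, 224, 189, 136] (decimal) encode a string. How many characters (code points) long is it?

8

Byte at offset 0: 0xF0 = 11110000 → 4-byte char (#1). Advance 4.
Byte at offset 4: 0xF0 = 11110000 → 4-byte char (#2). Advance 4.
Byte at offset 8: 0xE0 = 11100000 → 3-byte char (#3). Advance 3.
Byte at offset 11: 0xD7 = 11010111 → 2-byte char (#4). Advance 2.
Byte at offset 13: 0xF3 = 11110011 → 4-byte char (#5). Advance 4.
Byte at offset 17: 0xF0 = 11110000 → 4-byte char (#6). Advance 4.
Byte at offset 21: 0xE3 = 11100011 → 3-byte char (#7). Advance 3.
Byte at offset 24: 0xE0 = 11100000 → 3-byte char (#8). Advance 3.
Reached end at offset 27 after 8 code points.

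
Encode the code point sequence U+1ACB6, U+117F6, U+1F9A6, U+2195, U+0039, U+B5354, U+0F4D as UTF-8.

U+1ACB6: 4-byte form → F0 9A B2 B6.
U+117F6: 4-byte form → F0 91 9F B6.
U+1F9A6: 4-byte form → F0 9F A6 A6.
U+2195: 3-byte form → E2 86 95.
U+0039: 1-byte form → 39.
U+B5354: 4-byte form → F2 B5 8D 94.
U+0F4D: 3-byte form → E0 BD 8D.
Concatenated (23 bytes): F0 9A B2 B6 F0 91 9F B6 F0 9F A6 A6 E2 86 95 39 F2 B5 8D 94 E0 BD 8D.

F0 9A B2 B6 F0 91 9F B6 F0 9F A6 A6 E2 86 95 39 F2 B5 8D 94 E0 BD 8D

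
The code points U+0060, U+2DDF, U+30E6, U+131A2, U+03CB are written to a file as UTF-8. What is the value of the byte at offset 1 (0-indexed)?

U+0060 → 1-byte form 60 at offsets 0–0.
U+2DDF → 3-byte form E2 B7 9F at offsets 1–3.
Offset 1 falls in char 2's range; it's byte 1 of E2 B7 9F = 0xE2.

0xE2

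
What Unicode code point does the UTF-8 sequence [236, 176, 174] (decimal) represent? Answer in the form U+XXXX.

U+CC2E

Leading byte 0xEC = 11101100 matches 1110xxxx → 3-byte sequence.
Byte 1: 0xEC = 11101100, payload 1100 (4 bits).
Byte 2: 0xB0 = 10110000 (10xxxxxx ✓), payload 110000.
Byte 3: 0xAE = 10101110 (10xxxxxx ✓), payload 101110.
Concatenate: 1100110000101110 = 0xCC2E (16 bits → U+CC2E).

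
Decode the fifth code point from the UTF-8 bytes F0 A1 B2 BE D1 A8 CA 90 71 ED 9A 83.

U+D683

Offset 0: leading byte 0xF0 = 11110000 → 4-byte char #1 = F0 A1 B2 BE.
Offset 4: leading byte 0xD1 = 11010001 → 2-byte char #2 = D1 A8.
Offset 6: leading byte 0xCA = 11001010 → 2-byte char #3 = CA 90.
Offset 8: leading byte 0x71 = 01110001 → 1-byte char #4 = 71.
Offset 9: leading byte 0xED = 11101101 → 3-byte char #5 = ED 9A 83.
Leading byte 0xED = 11101101 matches 1110xxxx → 3-byte sequence.
Byte 1: 0xED = 11101101, payload 1101 (4 bits).
Byte 2: 0x9A = 10011010 (10xxxxxx ✓), payload 011010.
Byte 3: 0x83 = 10000011 (10xxxxxx ✓), payload 000011.
Concatenate: 1101011010000011 = 0xD683 (16 bits → U+D683).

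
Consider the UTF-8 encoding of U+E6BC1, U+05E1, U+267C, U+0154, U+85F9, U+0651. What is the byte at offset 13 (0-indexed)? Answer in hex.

U+E6BC1 → 4-byte form F3 A6 AF 81 at offsets 0–3.
U+05E1 → 2-byte form D7 A1 at offsets 4–5.
U+267C → 3-byte form E2 99 BC at offsets 6–8.
U+0154 → 2-byte form C5 94 at offsets 9–10.
U+85F9 → 3-byte form E8 97 B9 at offsets 11–13.
Offset 13 falls in char 5's range; it's byte 3 of E8 97 B9 = 0xB9.

0xB9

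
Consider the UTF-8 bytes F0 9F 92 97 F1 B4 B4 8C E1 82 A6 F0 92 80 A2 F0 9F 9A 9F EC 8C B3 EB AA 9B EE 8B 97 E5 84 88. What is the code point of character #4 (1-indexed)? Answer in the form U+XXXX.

U+12022

Offset 0: leading byte 0xF0 = 11110000 → 4-byte char #1 = F0 9F 92 97.
Offset 4: leading byte 0xF1 = 11110001 → 4-byte char #2 = F1 B4 B4 8C.
Offset 8: leading byte 0xE1 = 11100001 → 3-byte char #3 = E1 82 A6.
Offset 11: leading byte 0xF0 = 11110000 → 4-byte char #4 = F0 92 80 A2.
Leading byte 0xF0 = 11110000 matches 11110xxx → 4-byte sequence.
Byte 1: 0xF0 = 11110000, payload 000 (3 bits).
Byte 2: 0x92 = 10010010 (10xxxxxx ✓), payload 010010.
Byte 3: 0x80 = 10000000 (10xxxxxx ✓), payload 000000.
Byte 4: 0xA2 = 10100010 (10xxxxxx ✓), payload 100010.
Concatenate: 000010010000000100010 = 0x12022 (21 bits → U+12022).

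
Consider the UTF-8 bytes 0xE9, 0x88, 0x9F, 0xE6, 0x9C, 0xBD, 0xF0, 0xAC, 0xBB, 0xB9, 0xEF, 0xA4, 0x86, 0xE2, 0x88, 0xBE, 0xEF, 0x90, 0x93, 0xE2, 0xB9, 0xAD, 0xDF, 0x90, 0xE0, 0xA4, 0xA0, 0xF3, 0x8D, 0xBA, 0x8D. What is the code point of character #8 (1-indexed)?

U+07D0

Offset 0: leading byte 0xE9 = 11101001 → 3-byte char #1 = E9 88 9F.
Offset 3: leading byte 0xE6 = 11100110 → 3-byte char #2 = E6 9C BD.
Offset 6: leading byte 0xF0 = 11110000 → 4-byte char #3 = F0 AC BB B9.
Offset 10: leading byte 0xEF = 11101111 → 3-byte char #4 = EF A4 86.
Offset 13: leading byte 0xE2 = 11100010 → 3-byte char #5 = E2 88 BE.
Offset 16: leading byte 0xEF = 11101111 → 3-byte char #6 = EF 90 93.
Offset 19: leading byte 0xE2 = 11100010 → 3-byte char #7 = E2 B9 AD.
Offset 22: leading byte 0xDF = 11011111 → 2-byte char #8 = DF 90.
Leading byte 0xDF = 11011111 matches 110xxxxx → 2-byte sequence.
Byte 1: 0xDF = 11011111, payload 11111 (5 bits).
Byte 2: 0x90 = 10010000 (10xxxxxx ✓), payload 010000.
Concatenate: 11111010000 = 0x7D0 (11 bits → U+07D0).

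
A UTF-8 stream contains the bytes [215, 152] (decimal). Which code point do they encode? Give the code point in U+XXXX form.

U+05D8

Leading byte 0xD7 = 11010111 matches 110xxxxx → 2-byte sequence.
Byte 1: 0xD7 = 11010111, payload 10111 (5 bits).
Byte 2: 0x98 = 10011000 (10xxxxxx ✓), payload 011000.
Concatenate: 10111011000 = 0x5D8 (11 bits → U+05D8).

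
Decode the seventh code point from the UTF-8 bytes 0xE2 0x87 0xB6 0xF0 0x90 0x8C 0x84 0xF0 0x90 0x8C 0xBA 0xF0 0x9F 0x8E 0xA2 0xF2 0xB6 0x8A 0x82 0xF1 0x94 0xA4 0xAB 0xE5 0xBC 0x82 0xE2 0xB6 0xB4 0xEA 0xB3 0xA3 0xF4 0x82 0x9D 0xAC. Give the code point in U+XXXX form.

Offset 0: leading byte 0xE2 = 11100010 → 3-byte char #1 = E2 87 B6.
Offset 3: leading byte 0xF0 = 11110000 → 4-byte char #2 = F0 90 8C 84.
Offset 7: leading byte 0xF0 = 11110000 → 4-byte char #3 = F0 90 8C BA.
Offset 11: leading byte 0xF0 = 11110000 → 4-byte char #4 = F0 9F 8E A2.
Offset 15: leading byte 0xF2 = 11110010 → 4-byte char #5 = F2 B6 8A 82.
Offset 19: leading byte 0xF1 = 11110001 → 4-byte char #6 = F1 94 A4 AB.
Offset 23: leading byte 0xE5 = 11100101 → 3-byte char #7 = E5 BC 82.
Leading byte 0xE5 = 11100101 matches 1110xxxx → 3-byte sequence.
Byte 1: 0xE5 = 11100101, payload 0101 (4 bits).
Byte 2: 0xBC = 10111100 (10xxxxxx ✓), payload 111100.
Byte 3: 0x82 = 10000010 (10xxxxxx ✓), payload 000010.
Concatenate: 0101111100000010 = 0x5F02 (16 bits → U+5F02).

U+5F02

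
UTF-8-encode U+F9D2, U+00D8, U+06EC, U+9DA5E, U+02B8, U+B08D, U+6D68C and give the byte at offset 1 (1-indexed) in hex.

0xEF

1-indexed offset 1 is 0-indexed offset 0.
U+F9D2 → 3-byte form EF A7 92 at offsets 0–2.
Offset 0 falls in char 1's range; it's byte 1 of EF A7 92 = 0xEF.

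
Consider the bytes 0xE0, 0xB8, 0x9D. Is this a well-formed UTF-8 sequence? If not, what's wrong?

Leading byte 0xE0 = 11100000 → 3-byte form.
Continuation bytes 0xB8=10111000, 0x9D=10011101 all match 10xxxxxx.
Decoded value 0xE1D is ≥ 0x800 (shortest form) and not a surrogate.

valid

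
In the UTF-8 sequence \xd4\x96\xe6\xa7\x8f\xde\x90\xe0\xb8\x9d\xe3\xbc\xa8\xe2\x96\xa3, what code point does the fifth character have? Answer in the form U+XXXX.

U+3F28

Offset 0: leading byte 0xD4 = 11010100 → 2-byte char #1 = D4 96.
Offset 2: leading byte 0xE6 = 11100110 → 3-byte char #2 = E6 A7 8F.
Offset 5: leading byte 0xDE = 11011110 → 2-byte char #3 = DE 90.
Offset 7: leading byte 0xE0 = 11100000 → 3-byte char #4 = E0 B8 9D.
Offset 10: leading byte 0xE3 = 11100011 → 3-byte char #5 = E3 BC A8.
Leading byte 0xE3 = 11100011 matches 1110xxxx → 3-byte sequence.
Byte 1: 0xE3 = 11100011, payload 0011 (4 bits).
Byte 2: 0xBC = 10111100 (10xxxxxx ✓), payload 111100.
Byte 3: 0xA8 = 10101000 (10xxxxxx ✓), payload 101000.
Concatenate: 0011111100101000 = 0x3F28 (16 bits → U+3F28).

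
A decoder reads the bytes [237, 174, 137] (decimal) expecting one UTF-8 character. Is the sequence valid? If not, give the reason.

Structurally a 3-byte sequence; payload = 0xDB89.
But 0xDB89 is in U+D800–U+DFFF, the surrogate range. Surrogates are not Unicode scalar values and are forbidden in UTF-8.

invalid (encodes a surrogate (U+D800–U+DFFF))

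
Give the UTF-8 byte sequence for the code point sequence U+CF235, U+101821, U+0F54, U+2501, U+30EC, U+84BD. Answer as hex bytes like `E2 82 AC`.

U+CF235: 4-byte form → F3 8F 88 B5.
U+101821: 4-byte form → F4 81 A0 A1.
U+0F54: 3-byte form → E0 BD 94.
U+2501: 3-byte form → E2 94 81.
U+30EC: 3-byte form → E3 83 AC.
U+84BD: 3-byte form → E8 92 BD.
Concatenated (20 bytes): F3 8F 88 B5 F4 81 A0 A1 E0 BD 94 E2 94 81 E3 83 AC E8 92 BD.

F3 8F 88 B5 F4 81 A0 A1 E0 BD 94 E2 94 81 E3 83 AC E8 92 BD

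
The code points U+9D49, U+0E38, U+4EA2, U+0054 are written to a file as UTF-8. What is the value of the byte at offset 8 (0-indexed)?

0xA2

U+9D49 → 3-byte form E9 B5 89 at offsets 0–2.
U+0E38 → 3-byte form E0 B8 B8 at offsets 3–5.
U+4EA2 → 3-byte form E4 BA A2 at offsets 6–8.
Offset 8 falls in char 3's range; it's byte 3 of E4 BA A2 = 0xA2.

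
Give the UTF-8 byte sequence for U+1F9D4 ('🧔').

U+1F9D4 = 0x1F9D4 = 129492 decimal. In range U+10000–U+10FFFF → 4-byte form: 11110xxx 10xxxxxx 10xxxxxx 10xxxxxx.
Binary (21 bits): 000011111100111010100.
Split 3+6+6+6: 000 | 011111 | 100111 | 010100.
Byte 1: 11110000 = 0xF0.
Byte 2: 10011111 = 0x9F.
Byte 3: 10100111 = 0xA7.
Byte 4: 10010100 = 0x94.

F0 9F A7 94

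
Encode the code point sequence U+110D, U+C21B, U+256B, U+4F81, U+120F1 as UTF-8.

U+110D: 3-byte form → E1 84 8D.
U+C21B: 3-byte form → EC 88 9B.
U+256B: 3-byte form → E2 95 AB.
U+4F81: 3-byte form → E4 BE 81.
U+120F1: 4-byte form → F0 92 83 B1.
Concatenated (16 bytes): E1 84 8D EC 88 9B E2 95 AB E4 BE 81 F0 92 83 B1.

E1 84 8D EC 88 9B E2 95 AB E4 BE 81 F0 92 83 B1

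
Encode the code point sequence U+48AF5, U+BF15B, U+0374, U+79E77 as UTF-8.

U+48AF5: 4-byte form → F1 88 AB B5.
U+BF15B: 4-byte form → F2 BF 85 9B.
U+0374: 2-byte form → CD B4.
U+79E77: 4-byte form → F1 B9 B9 B7.
Concatenated (14 bytes): F1 88 AB B5 F2 BF 85 9B CD B4 F1 B9 B9 B7.

F1 88 AB B5 F2 BF 85 9B CD B4 F1 B9 B9 B7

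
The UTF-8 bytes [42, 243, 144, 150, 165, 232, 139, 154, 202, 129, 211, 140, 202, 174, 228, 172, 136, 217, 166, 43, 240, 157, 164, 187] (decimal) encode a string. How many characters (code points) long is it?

Byte at offset 0: 0x2A = 00101010 → 1-byte char (#1). Advance 1.
Byte at offset 1: 0xF3 = 11110011 → 4-byte char (#2). Advance 4.
Byte at offset 5: 0xE8 = 11101000 → 3-byte char (#3). Advance 3.
Byte at offset 8: 0xCA = 11001010 → 2-byte char (#4). Advance 2.
Byte at offset 10: 0xD3 = 11010011 → 2-byte char (#5). Advance 2.
Byte at offset 12: 0xCA = 11001010 → 2-byte char (#6). Advance 2.
Byte at offset 14: 0xE4 = 11100100 → 3-byte char (#7). Advance 3.
Byte at offset 17: 0xD9 = 11011001 → 2-byte char (#8). Advance 2.
Byte at offset 19: 0x2B = 00101011 → 1-byte char (#9). Advance 1.
Byte at offset 20: 0xF0 = 11110000 → 4-byte char (#10). Advance 4.
Reached end at offset 24 after 10 code points.

10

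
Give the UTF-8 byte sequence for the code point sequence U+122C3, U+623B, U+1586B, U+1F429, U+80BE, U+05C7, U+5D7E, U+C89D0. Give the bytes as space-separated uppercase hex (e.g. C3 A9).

U+122C3: 4-byte form → F0 92 8B 83.
U+623B: 3-byte form → E6 88 BB.
U+1586B: 4-byte form → F0 95 A1 AB.
U+1F429: 4-byte form → F0 9F 90 A9.
U+80BE: 3-byte form → E8 82 BE.
U+05C7: 2-byte form → D7 87.
U+5D7E: 3-byte form → E5 B5 BE.
U+C89D0: 4-byte form → F3 88 A7 90.
Concatenated (27 bytes): F0 92 8B 83 E6 88 BB F0 95 A1 AB F0 9F 90 A9 E8 82 BE D7 87 E5 B5 BE F3 88 A7 90.

F0 92 8B 83 E6 88 BB F0 95 A1 AB F0 9F 90 A9 E8 82 BE D7 87 E5 B5 BE F3 88 A7 90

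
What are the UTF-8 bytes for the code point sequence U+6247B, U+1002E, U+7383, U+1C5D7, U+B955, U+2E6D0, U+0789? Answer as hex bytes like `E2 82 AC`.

U+6247B: 4-byte form → F1 A2 91 BB.
U+1002E: 4-byte form → F0 90 80 AE.
U+7383: 3-byte form → E7 8E 83.
U+1C5D7: 4-byte form → F0 9C 97 97.
U+B955: 3-byte form → EB A5 95.
U+2E6D0: 4-byte form → F0 AE 9B 90.
U+0789: 2-byte form → DE 89.
Concatenated (24 bytes): F1 A2 91 BB F0 90 80 AE E7 8E 83 F0 9C 97 97 EB A5 95 F0 AE 9B 90 DE 89.

F1 A2 91 BB F0 90 80 AE E7 8E 83 F0 9C 97 97 EB A5 95 F0 AE 9B 90 DE 89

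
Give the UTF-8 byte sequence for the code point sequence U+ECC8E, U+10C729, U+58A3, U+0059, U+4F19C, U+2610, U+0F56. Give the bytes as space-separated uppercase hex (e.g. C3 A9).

F3 AC B2 8E F4 8C 9C A9 E5 A2 A3 59 F1 8F 86 9C E2 98 90 E0 BD 96

U+ECC8E: 4-byte form → F3 AC B2 8E.
U+10C729: 4-byte form → F4 8C 9C A9.
U+58A3: 3-byte form → E5 A2 A3.
U+0059: 1-byte form → 59.
U+4F19C: 4-byte form → F1 8F 86 9C.
U+2610: 3-byte form → E2 98 90.
U+0F56: 3-byte form → E0 BD 96.
Concatenated (22 bytes): F3 AC B2 8E F4 8C 9C A9 E5 A2 A3 59 F1 8F 86 9C E2 98 90 E0 BD 96.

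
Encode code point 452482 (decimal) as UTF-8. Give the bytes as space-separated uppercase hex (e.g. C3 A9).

F1 AE 9E 82

U+6E782 = 0x6E782 = 452482 decimal. In range U+10000–U+10FFFF → 4-byte form: 11110xxx 10xxxxxx 10xxxxxx 10xxxxxx.
Binary (21 bits): 001101110011110000010.
Split 3+6+6+6: 001 | 101110 | 011110 | 000010.
Byte 1: 11110001 = 0xF1.
Byte 2: 10101110 = 0xAE.
Byte 3: 10011110 = 0x9E.
Byte 4: 10000010 = 0x82.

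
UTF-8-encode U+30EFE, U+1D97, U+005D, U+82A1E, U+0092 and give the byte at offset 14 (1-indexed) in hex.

1-indexed offset 14 is 0-indexed offset 13.
U+30EFE → 4-byte form F0 B0 BB BE at offsets 0–3.
U+1D97 → 3-byte form E1 B6 97 at offsets 4–6.
U+005D → 1-byte form 5D at offsets 7–7.
U+82A1E → 4-byte form F2 82 A8 9E at offsets 8–11.
U+0092 → 2-byte form C2 92 at offsets 12–13.
Offset 13 falls in char 5's range; it's byte 2 of C2 92 = 0x92.

0x92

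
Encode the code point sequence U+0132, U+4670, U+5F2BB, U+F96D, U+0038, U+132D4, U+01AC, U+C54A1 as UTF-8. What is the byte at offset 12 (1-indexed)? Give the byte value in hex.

1-indexed offset 12 is 0-indexed offset 11.
U+0132 → 2-byte form C4 B2 at offsets 0–1.
U+4670 → 3-byte form E4 99 B0 at offsets 2–4.
U+5F2BB → 4-byte form F1 9F 8A BB at offsets 5–8.
U+F96D → 3-byte form EF A5 AD at offsets 9–11.
Offset 11 falls in char 4's range; it's byte 3 of EF A5 AD = 0xAD.

0xAD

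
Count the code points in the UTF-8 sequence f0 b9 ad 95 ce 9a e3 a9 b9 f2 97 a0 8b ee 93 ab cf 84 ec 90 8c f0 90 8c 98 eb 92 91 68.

10

Byte at offset 0: 0xF0 = 11110000 → 4-byte char (#1). Advance 4.
Byte at offset 4: 0xCE = 11001110 → 2-byte char (#2). Advance 2.
Byte at offset 6: 0xE3 = 11100011 → 3-byte char (#3). Advance 3.
Byte at offset 9: 0xF2 = 11110010 → 4-byte char (#4). Advance 4.
Byte at offset 13: 0xEE = 11101110 → 3-byte char (#5). Advance 3.
Byte at offset 16: 0xCF = 11001111 → 2-byte char (#6). Advance 2.
Byte at offset 18: 0xEC = 11101100 → 3-byte char (#7). Advance 3.
Byte at offset 21: 0xF0 = 11110000 → 4-byte char (#8). Advance 4.
Byte at offset 25: 0xEB = 11101011 → 3-byte char (#9). Advance 3.
Byte at offset 28: 0x68 = 01101000 → 1-byte char (#10). Advance 1.
Reached end at offset 29 after 10 code points.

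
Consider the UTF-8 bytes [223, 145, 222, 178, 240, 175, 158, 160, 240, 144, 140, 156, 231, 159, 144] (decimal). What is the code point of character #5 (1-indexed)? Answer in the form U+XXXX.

Offset 0: leading byte 0xDF = 11011111 → 2-byte char #1 = DF 91.
Offset 2: leading byte 0xDE = 11011110 → 2-byte char #2 = DE B2.
Offset 4: leading byte 0xF0 = 11110000 → 4-byte char #3 = F0 AF 9E A0.
Offset 8: leading byte 0xF0 = 11110000 → 4-byte char #4 = F0 90 8C 9C.
Offset 12: leading byte 0xE7 = 11100111 → 3-byte char #5 = E7 9F 90.
Leading byte 0xE7 = 11100111 matches 1110xxxx → 3-byte sequence.
Byte 1: 0xE7 = 11100111, payload 0111 (4 bits).
Byte 2: 0x9F = 10011111 (10xxxxxx ✓), payload 011111.
Byte 3: 0x90 = 10010000 (10xxxxxx ✓), payload 010000.
Concatenate: 0111011111010000 = 0x77D0 (16 bits → U+77D0).

U+77D0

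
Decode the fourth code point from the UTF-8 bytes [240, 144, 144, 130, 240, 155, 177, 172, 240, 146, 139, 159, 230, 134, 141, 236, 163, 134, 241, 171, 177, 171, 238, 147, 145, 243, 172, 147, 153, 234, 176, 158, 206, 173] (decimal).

U+618D

Offset 0: leading byte 0xF0 = 11110000 → 4-byte char #1 = F0 90 90 82.
Offset 4: leading byte 0xF0 = 11110000 → 4-byte char #2 = F0 9B B1 AC.
Offset 8: leading byte 0xF0 = 11110000 → 4-byte char #3 = F0 92 8B 9F.
Offset 12: leading byte 0xE6 = 11100110 → 3-byte char #4 = E6 86 8D.
Leading byte 0xE6 = 11100110 matches 1110xxxx → 3-byte sequence.
Byte 1: 0xE6 = 11100110, payload 0110 (4 bits).
Byte 2: 0x86 = 10000110 (10xxxxxx ✓), payload 000110.
Byte 3: 0x8D = 10001101 (10xxxxxx ✓), payload 001101.
Concatenate: 0110000110001101 = 0x618D (16 bits → U+618D).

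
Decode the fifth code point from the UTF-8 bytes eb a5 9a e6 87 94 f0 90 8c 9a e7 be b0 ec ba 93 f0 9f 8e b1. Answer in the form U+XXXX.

Offset 0: leading byte 0xEB = 11101011 → 3-byte char #1 = EB A5 9A.
Offset 3: leading byte 0xE6 = 11100110 → 3-byte char #2 = E6 87 94.
Offset 6: leading byte 0xF0 = 11110000 → 4-byte char #3 = F0 90 8C 9A.
Offset 10: leading byte 0xE7 = 11100111 → 3-byte char #4 = E7 BE B0.
Offset 13: leading byte 0xEC = 11101100 → 3-byte char #5 = EC BA 93.
Leading byte 0xEC = 11101100 matches 1110xxxx → 3-byte sequence.
Byte 1: 0xEC = 11101100, payload 1100 (4 bits).
Byte 2: 0xBA = 10111010 (10xxxxxx ✓), payload 111010.
Byte 3: 0x93 = 10010011 (10xxxxxx ✓), payload 010011.
Concatenate: 1100111010010011 = 0xCE93 (16 bits → U+CE93).

U+CE93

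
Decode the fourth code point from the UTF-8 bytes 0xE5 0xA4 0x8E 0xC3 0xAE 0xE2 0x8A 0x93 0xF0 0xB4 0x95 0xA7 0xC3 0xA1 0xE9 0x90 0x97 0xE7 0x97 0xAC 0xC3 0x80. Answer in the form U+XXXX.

Offset 0: leading byte 0xE5 = 11100101 → 3-byte char #1 = E5 A4 8E.
Offset 3: leading byte 0xC3 = 11000011 → 2-byte char #2 = C3 AE.
Offset 5: leading byte 0xE2 = 11100010 → 3-byte char #3 = E2 8A 93.
Offset 8: leading byte 0xF0 = 11110000 → 4-byte char #4 = F0 B4 95 A7.
Leading byte 0xF0 = 11110000 matches 11110xxx → 4-byte sequence.
Byte 1: 0xF0 = 11110000, payload 000 (3 bits).
Byte 2: 0xB4 = 10110100 (10xxxxxx ✓), payload 110100.
Byte 3: 0x95 = 10010101 (10xxxxxx ✓), payload 010101.
Byte 4: 0xA7 = 10100111 (10xxxxxx ✓), payload 100111.
Concatenate: 000110100010101100111 = 0x34567 (21 bits → U+34567).

U+34567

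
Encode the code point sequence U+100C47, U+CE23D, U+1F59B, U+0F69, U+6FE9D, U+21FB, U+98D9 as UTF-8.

F4 80 B1 87 F3 8E 88 BD F0 9F 96 9B E0 BD A9 F1 AF BA 9D E2 87 BB E9 A3 99

U+100C47: 4-byte form → F4 80 B1 87.
U+CE23D: 4-byte form → F3 8E 88 BD.
U+1F59B: 4-byte form → F0 9F 96 9B.
U+0F69: 3-byte form → E0 BD A9.
U+6FE9D: 4-byte form → F1 AF BA 9D.
U+21FB: 3-byte form → E2 87 BB.
U+98D9: 3-byte form → E9 A3 99.
Concatenated (25 bytes): F4 80 B1 87 F3 8E 88 BD F0 9F 96 9B E0 BD A9 F1 AF BA 9D E2 87 BB E9 A3 99.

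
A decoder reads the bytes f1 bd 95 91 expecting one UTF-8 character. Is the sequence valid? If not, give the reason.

Leading byte 0xF1 = 11110001 → 4-byte form.
Continuation bytes 0xBD=10111101, 0x95=10010101, 0x91=10010001 all match 10xxxxxx.
Decoded value 0x7D551 is ≥ 0x10000 (shortest form) and not a surrogate.

valid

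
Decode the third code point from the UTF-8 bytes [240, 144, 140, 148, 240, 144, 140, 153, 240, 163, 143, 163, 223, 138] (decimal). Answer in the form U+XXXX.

U+233E3

Offset 0: leading byte 0xF0 = 11110000 → 4-byte char #1 = F0 90 8C 94.
Offset 4: leading byte 0xF0 = 11110000 → 4-byte char #2 = F0 90 8C 99.
Offset 8: leading byte 0xF0 = 11110000 → 4-byte char #3 = F0 A3 8F A3.
Leading byte 0xF0 = 11110000 matches 11110xxx → 4-byte sequence.
Byte 1: 0xF0 = 11110000, payload 000 (3 bits).
Byte 2: 0xA3 = 10100011 (10xxxxxx ✓), payload 100011.
Byte 3: 0x8F = 10001111 (10xxxxxx ✓), payload 001111.
Byte 4: 0xA3 = 10100011 (10xxxxxx ✓), payload 100011.
Concatenate: 000100011001111100011 = 0x233E3 (21 bits → U+233E3).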